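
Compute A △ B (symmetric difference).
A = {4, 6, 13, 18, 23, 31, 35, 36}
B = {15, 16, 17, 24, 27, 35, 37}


Set A = {4, 6, 13, 18, 23, 31, 35, 36}
Set B = {15, 16, 17, 24, 27, 35, 37}
A △ B = (A \ B) ∪ (B \ A)
Elements in A but not B: {4, 6, 13, 18, 23, 31, 36}
Elements in B but not A: {15, 16, 17, 24, 27, 37}
A △ B = {4, 6, 13, 15, 16, 17, 18, 23, 24, 27, 31, 36, 37}

{4, 6, 13, 15, 16, 17, 18, 23, 24, 27, 31, 36, 37}


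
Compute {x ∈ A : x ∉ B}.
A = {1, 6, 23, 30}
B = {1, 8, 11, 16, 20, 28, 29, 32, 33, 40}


Set A = {1, 6, 23, 30}
Set B = {1, 8, 11, 16, 20, 28, 29, 32, 33, 40}
Check each element of A against B:
1 ∈ B, 6 ∉ B (include), 23 ∉ B (include), 30 ∉ B (include)
Elements of A not in B: {6, 23, 30}

{6, 23, 30}


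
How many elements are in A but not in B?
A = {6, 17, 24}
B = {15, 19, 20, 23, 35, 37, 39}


Set A = {6, 17, 24}
Set B = {15, 19, 20, 23, 35, 37, 39}
A \ B = {6, 17, 24}
|A \ B| = 3

3


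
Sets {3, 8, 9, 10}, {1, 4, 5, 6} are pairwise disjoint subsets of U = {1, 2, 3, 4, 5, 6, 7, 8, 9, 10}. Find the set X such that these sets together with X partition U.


U = {1, 2, 3, 4, 5, 6, 7, 8, 9, 10}
Shown blocks: {3, 8, 9, 10}, {1, 4, 5, 6}
A partition's blocks are pairwise disjoint and cover U, so the missing block = U \ (union of shown blocks).
Union of shown blocks: {1, 3, 4, 5, 6, 8, 9, 10}
Missing block = U \ (union) = {2, 7}

{2, 7}


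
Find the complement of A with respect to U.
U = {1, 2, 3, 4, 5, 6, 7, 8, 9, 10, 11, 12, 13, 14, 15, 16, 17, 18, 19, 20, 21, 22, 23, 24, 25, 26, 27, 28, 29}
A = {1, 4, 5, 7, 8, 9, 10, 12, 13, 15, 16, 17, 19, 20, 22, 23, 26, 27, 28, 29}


Universal set U = {1, 2, 3, 4, 5, 6, 7, 8, 9, 10, 11, 12, 13, 14, 15, 16, 17, 18, 19, 20, 21, 22, 23, 24, 25, 26, 27, 28, 29}
Set A = {1, 4, 5, 7, 8, 9, 10, 12, 13, 15, 16, 17, 19, 20, 22, 23, 26, 27, 28, 29}
A' = U \ A = elements in U but not in A
Checking each element of U:
1 (in A, exclude), 2 (not in A, include), 3 (not in A, include), 4 (in A, exclude), 5 (in A, exclude), 6 (not in A, include), 7 (in A, exclude), 8 (in A, exclude), 9 (in A, exclude), 10 (in A, exclude), 11 (not in A, include), 12 (in A, exclude), 13 (in A, exclude), 14 (not in A, include), 15 (in A, exclude), 16 (in A, exclude), 17 (in A, exclude), 18 (not in A, include), 19 (in A, exclude), 20 (in A, exclude), 21 (not in A, include), 22 (in A, exclude), 23 (in A, exclude), 24 (not in A, include), 25 (not in A, include), 26 (in A, exclude), 27 (in A, exclude), 28 (in A, exclude), 29 (in A, exclude)
A' = {2, 3, 6, 11, 14, 18, 21, 24, 25}

{2, 3, 6, 11, 14, 18, 21, 24, 25}


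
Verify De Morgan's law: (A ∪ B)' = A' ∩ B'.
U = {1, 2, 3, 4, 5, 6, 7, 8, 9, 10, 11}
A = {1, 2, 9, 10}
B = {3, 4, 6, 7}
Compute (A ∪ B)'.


U = {1, 2, 3, 4, 5, 6, 7, 8, 9, 10, 11}
A = {1, 2, 9, 10}, B = {3, 4, 6, 7}
A ∪ B = {1, 2, 3, 4, 6, 7, 9, 10}
(A ∪ B)' = U \ (A ∪ B) = {5, 8, 11}
Verification via A' ∩ B': A' = {3, 4, 5, 6, 7, 8, 11}, B' = {1, 2, 5, 8, 9, 10, 11}
A' ∩ B' = {5, 8, 11} ✓

{5, 8, 11}


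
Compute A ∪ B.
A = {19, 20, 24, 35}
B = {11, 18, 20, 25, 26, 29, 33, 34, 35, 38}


Set A = {19, 20, 24, 35}
Set B = {11, 18, 20, 25, 26, 29, 33, 34, 35, 38}
A ∪ B includes all elements in either set.
Elements from A: {19, 20, 24, 35}
Elements from B not already included: {11, 18, 25, 26, 29, 33, 34, 38}
A ∪ B = {11, 18, 19, 20, 24, 25, 26, 29, 33, 34, 35, 38}

{11, 18, 19, 20, 24, 25, 26, 29, 33, 34, 35, 38}


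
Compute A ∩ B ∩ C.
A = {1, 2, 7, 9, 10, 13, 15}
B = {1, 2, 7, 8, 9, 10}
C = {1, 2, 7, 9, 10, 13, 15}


Set A = {1, 2, 7, 9, 10, 13, 15}
Set B = {1, 2, 7, 8, 9, 10}
Set C = {1, 2, 7, 9, 10, 13, 15}
First, A ∩ B = {1, 2, 7, 9, 10}
Then, (A ∩ B) ∩ C = {1, 2, 7, 9, 10}

{1, 2, 7, 9, 10}


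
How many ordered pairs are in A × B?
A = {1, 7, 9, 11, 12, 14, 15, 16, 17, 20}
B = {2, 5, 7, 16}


Set A = {1, 7, 9, 11, 12, 14, 15, 16, 17, 20} has 10 elements.
Set B = {2, 5, 7, 16} has 4 elements.
|A × B| = |A| × |B| = 10 × 4 = 40

40


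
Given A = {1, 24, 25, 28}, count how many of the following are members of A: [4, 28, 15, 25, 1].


Set A = {1, 24, 25, 28}
Candidates: [4, 28, 15, 25, 1]
Check each candidate:
4 ∉ A, 28 ∈ A, 15 ∉ A, 25 ∈ A, 1 ∈ A
Count of candidates in A: 3

3


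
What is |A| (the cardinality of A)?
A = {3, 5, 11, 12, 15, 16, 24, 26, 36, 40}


Set A = {3, 5, 11, 12, 15, 16, 24, 26, 36, 40}
Listing elements: 3, 5, 11, 12, 15, 16, 24, 26, 36, 40
Counting: 10 elements
|A| = 10

10


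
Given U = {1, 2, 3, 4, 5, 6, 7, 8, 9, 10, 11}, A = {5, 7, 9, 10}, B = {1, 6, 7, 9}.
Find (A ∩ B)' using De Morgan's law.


U = {1, 2, 3, 4, 5, 6, 7, 8, 9, 10, 11}
A = {5, 7, 9, 10}, B = {1, 6, 7, 9}
A ∩ B = {7, 9}
(A ∩ B)' = U \ (A ∩ B) = {1, 2, 3, 4, 5, 6, 8, 10, 11}
Verification via A' ∪ B': A' = {1, 2, 3, 4, 6, 8, 11}, B' = {2, 3, 4, 5, 8, 10, 11}
A' ∪ B' = {1, 2, 3, 4, 5, 6, 8, 10, 11} ✓

{1, 2, 3, 4, 5, 6, 8, 10, 11}


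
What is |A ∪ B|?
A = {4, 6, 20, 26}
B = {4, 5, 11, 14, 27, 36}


Set A = {4, 6, 20, 26}, |A| = 4
Set B = {4, 5, 11, 14, 27, 36}, |B| = 6
A ∩ B = {4}, |A ∩ B| = 1
|A ∪ B| = |A| + |B| - |A ∩ B| = 4 + 6 - 1 = 9

9


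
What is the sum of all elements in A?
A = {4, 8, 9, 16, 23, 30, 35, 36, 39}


Set A = {4, 8, 9, 16, 23, 30, 35, 36, 39}
Sum = 4 + 8 + 9 + 16 + 23 + 30 + 35 + 36 + 39 = 200

200


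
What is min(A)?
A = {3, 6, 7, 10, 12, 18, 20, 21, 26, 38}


Set A = {3, 6, 7, 10, 12, 18, 20, 21, 26, 38}
Elements in ascending order: 3, 6, 7, 10, 12, 18, 20, 21, 26, 38
The smallest element is 3.

3


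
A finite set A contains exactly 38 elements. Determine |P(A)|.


The set has 38 elements.
The power set contains all possible subsets.
|P(A)| = 2^|A| = 2^38 = 274877906944

274877906944


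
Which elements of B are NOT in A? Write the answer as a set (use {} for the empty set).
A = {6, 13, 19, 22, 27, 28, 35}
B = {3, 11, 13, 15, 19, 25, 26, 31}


Set A = {6, 13, 19, 22, 27, 28, 35}
Set B = {3, 11, 13, 15, 19, 25, 26, 31}
Check each element of B against A:
3 ∉ A (include), 11 ∉ A (include), 13 ∈ A, 15 ∉ A (include), 19 ∈ A, 25 ∉ A (include), 26 ∉ A (include), 31 ∉ A (include)
Elements of B not in A: {3, 11, 15, 25, 26, 31}

{3, 11, 15, 25, 26, 31}


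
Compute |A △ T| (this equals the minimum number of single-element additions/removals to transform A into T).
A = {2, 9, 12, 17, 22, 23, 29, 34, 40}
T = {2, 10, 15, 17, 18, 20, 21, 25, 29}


Set A = {2, 9, 12, 17, 22, 23, 29, 34, 40}
Set T = {2, 10, 15, 17, 18, 20, 21, 25, 29}
Elements to remove from A (in A, not in T): {9, 12, 22, 23, 34, 40} → 6 removals
Elements to add to A (in T, not in A): {10, 15, 18, 20, 21, 25} → 6 additions
Total edits = 6 + 6 = 12

12


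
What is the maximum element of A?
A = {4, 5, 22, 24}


Set A = {4, 5, 22, 24}
Elements in ascending order: 4, 5, 22, 24
The largest element is 24.

24


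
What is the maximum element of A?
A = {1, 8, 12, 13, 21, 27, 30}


Set A = {1, 8, 12, 13, 21, 27, 30}
Elements in ascending order: 1, 8, 12, 13, 21, 27, 30
The largest element is 30.

30


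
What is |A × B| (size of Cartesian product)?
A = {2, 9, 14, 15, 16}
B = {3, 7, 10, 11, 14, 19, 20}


Set A = {2, 9, 14, 15, 16} has 5 elements.
Set B = {3, 7, 10, 11, 14, 19, 20} has 7 elements.
|A × B| = |A| × |B| = 5 × 7 = 35

35


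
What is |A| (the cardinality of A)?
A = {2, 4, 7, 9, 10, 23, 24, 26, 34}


Set A = {2, 4, 7, 9, 10, 23, 24, 26, 34}
Listing elements: 2, 4, 7, 9, 10, 23, 24, 26, 34
Counting: 9 elements
|A| = 9

9


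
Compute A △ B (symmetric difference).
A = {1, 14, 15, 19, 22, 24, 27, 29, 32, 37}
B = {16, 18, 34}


Set A = {1, 14, 15, 19, 22, 24, 27, 29, 32, 37}
Set B = {16, 18, 34}
A △ B = (A \ B) ∪ (B \ A)
Elements in A but not B: {1, 14, 15, 19, 22, 24, 27, 29, 32, 37}
Elements in B but not A: {16, 18, 34}
A △ B = {1, 14, 15, 16, 18, 19, 22, 24, 27, 29, 32, 34, 37}

{1, 14, 15, 16, 18, 19, 22, 24, 27, 29, 32, 34, 37}


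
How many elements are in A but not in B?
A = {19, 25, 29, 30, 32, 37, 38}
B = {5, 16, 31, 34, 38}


Set A = {19, 25, 29, 30, 32, 37, 38}
Set B = {5, 16, 31, 34, 38}
A \ B = {19, 25, 29, 30, 32, 37}
|A \ B| = 6

6


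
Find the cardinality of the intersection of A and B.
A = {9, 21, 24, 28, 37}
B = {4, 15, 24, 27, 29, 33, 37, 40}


Set A = {9, 21, 24, 28, 37}
Set B = {4, 15, 24, 27, 29, 33, 37, 40}
A ∩ B = {24, 37}
|A ∩ B| = 2

2


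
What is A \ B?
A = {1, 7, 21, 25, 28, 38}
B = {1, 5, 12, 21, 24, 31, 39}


Set A = {1, 7, 21, 25, 28, 38}
Set B = {1, 5, 12, 21, 24, 31, 39}
A \ B includes elements in A that are not in B.
Check each element of A:
1 (in B, remove), 7 (not in B, keep), 21 (in B, remove), 25 (not in B, keep), 28 (not in B, keep), 38 (not in B, keep)
A \ B = {7, 25, 28, 38}

{7, 25, 28, 38}


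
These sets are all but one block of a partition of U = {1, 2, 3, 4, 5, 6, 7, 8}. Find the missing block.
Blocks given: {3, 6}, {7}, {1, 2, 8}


U = {1, 2, 3, 4, 5, 6, 7, 8}
Shown blocks: {3, 6}, {7}, {1, 2, 8}
A partition's blocks are pairwise disjoint and cover U, so the missing block = U \ (union of shown blocks).
Union of shown blocks: {1, 2, 3, 6, 7, 8}
Missing block = U \ (union) = {4, 5}

{4, 5}


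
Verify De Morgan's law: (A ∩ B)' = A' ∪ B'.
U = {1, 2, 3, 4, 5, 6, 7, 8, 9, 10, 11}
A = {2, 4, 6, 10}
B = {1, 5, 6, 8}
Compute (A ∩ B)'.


U = {1, 2, 3, 4, 5, 6, 7, 8, 9, 10, 11}
A = {2, 4, 6, 10}, B = {1, 5, 6, 8}
A ∩ B = {6}
(A ∩ B)' = U \ (A ∩ B) = {1, 2, 3, 4, 5, 7, 8, 9, 10, 11}
Verification via A' ∪ B': A' = {1, 3, 5, 7, 8, 9, 11}, B' = {2, 3, 4, 7, 9, 10, 11}
A' ∪ B' = {1, 2, 3, 4, 5, 7, 8, 9, 10, 11} ✓

{1, 2, 3, 4, 5, 7, 8, 9, 10, 11}


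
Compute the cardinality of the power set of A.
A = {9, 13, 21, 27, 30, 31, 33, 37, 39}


Set A = {9, 13, 21, 27, 30, 31, 33, 37, 39}
|A| = 9
The power set P(A) contains all subsets of A.
|P(A)| = 2^|A| = 2^9 = 512

512


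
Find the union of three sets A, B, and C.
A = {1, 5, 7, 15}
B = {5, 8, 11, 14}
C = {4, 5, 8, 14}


Set A = {1, 5, 7, 15}
Set B = {5, 8, 11, 14}
Set C = {4, 5, 8, 14}
First, A ∪ B = {1, 5, 7, 8, 11, 14, 15}
Then, (A ∪ B) ∪ C = {1, 4, 5, 7, 8, 11, 14, 15}

{1, 4, 5, 7, 8, 11, 14, 15}


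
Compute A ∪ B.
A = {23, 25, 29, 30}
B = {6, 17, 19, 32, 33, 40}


Set A = {23, 25, 29, 30}
Set B = {6, 17, 19, 32, 33, 40}
A ∪ B includes all elements in either set.
Elements from A: {23, 25, 29, 30}
Elements from B not already included: {6, 17, 19, 32, 33, 40}
A ∪ B = {6, 17, 19, 23, 25, 29, 30, 32, 33, 40}

{6, 17, 19, 23, 25, 29, 30, 32, 33, 40}


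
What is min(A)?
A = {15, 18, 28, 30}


Set A = {15, 18, 28, 30}
Elements in ascending order: 15, 18, 28, 30
The smallest element is 15.

15


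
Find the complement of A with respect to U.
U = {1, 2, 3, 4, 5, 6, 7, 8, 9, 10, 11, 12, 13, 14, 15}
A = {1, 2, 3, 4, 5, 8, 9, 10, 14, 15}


Universal set U = {1, 2, 3, 4, 5, 6, 7, 8, 9, 10, 11, 12, 13, 14, 15}
Set A = {1, 2, 3, 4, 5, 8, 9, 10, 14, 15}
A' = U \ A = elements in U but not in A
Checking each element of U:
1 (in A, exclude), 2 (in A, exclude), 3 (in A, exclude), 4 (in A, exclude), 5 (in A, exclude), 6 (not in A, include), 7 (not in A, include), 8 (in A, exclude), 9 (in A, exclude), 10 (in A, exclude), 11 (not in A, include), 12 (not in A, include), 13 (not in A, include), 14 (in A, exclude), 15 (in A, exclude)
A' = {6, 7, 11, 12, 13}

{6, 7, 11, 12, 13}


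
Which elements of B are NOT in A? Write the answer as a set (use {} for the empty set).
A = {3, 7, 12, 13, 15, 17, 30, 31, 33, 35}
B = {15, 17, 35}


Set A = {3, 7, 12, 13, 15, 17, 30, 31, 33, 35}
Set B = {15, 17, 35}
Check each element of B against A:
15 ∈ A, 17 ∈ A, 35 ∈ A
Elements of B not in A: {}

{}


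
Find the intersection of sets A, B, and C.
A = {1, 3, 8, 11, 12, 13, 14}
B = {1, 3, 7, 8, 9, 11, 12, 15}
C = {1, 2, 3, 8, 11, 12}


Set A = {1, 3, 8, 11, 12, 13, 14}
Set B = {1, 3, 7, 8, 9, 11, 12, 15}
Set C = {1, 2, 3, 8, 11, 12}
First, A ∩ B = {1, 3, 8, 11, 12}
Then, (A ∩ B) ∩ C = {1, 3, 8, 11, 12}

{1, 3, 8, 11, 12}


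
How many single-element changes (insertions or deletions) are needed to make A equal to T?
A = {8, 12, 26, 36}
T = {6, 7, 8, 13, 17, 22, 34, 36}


Set A = {8, 12, 26, 36}
Set T = {6, 7, 8, 13, 17, 22, 34, 36}
Elements to remove from A (in A, not in T): {12, 26} → 2 removals
Elements to add to A (in T, not in A): {6, 7, 13, 17, 22, 34} → 6 additions
Total edits = 2 + 6 = 8

8


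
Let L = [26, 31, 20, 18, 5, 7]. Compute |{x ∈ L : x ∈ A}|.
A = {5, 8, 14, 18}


Set A = {5, 8, 14, 18}
Candidates: [26, 31, 20, 18, 5, 7]
Check each candidate:
26 ∉ A, 31 ∉ A, 20 ∉ A, 18 ∈ A, 5 ∈ A, 7 ∉ A
Count of candidates in A: 2

2


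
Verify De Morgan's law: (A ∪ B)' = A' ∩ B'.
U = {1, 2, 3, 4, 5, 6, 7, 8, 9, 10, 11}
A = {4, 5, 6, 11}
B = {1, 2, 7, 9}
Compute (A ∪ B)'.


U = {1, 2, 3, 4, 5, 6, 7, 8, 9, 10, 11}
A = {4, 5, 6, 11}, B = {1, 2, 7, 9}
A ∪ B = {1, 2, 4, 5, 6, 7, 9, 11}
(A ∪ B)' = U \ (A ∪ B) = {3, 8, 10}
Verification via A' ∩ B': A' = {1, 2, 3, 7, 8, 9, 10}, B' = {3, 4, 5, 6, 8, 10, 11}
A' ∩ B' = {3, 8, 10} ✓

{3, 8, 10}


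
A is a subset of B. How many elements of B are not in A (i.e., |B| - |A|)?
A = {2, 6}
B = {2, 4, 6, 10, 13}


Set A = {2, 6}, |A| = 2
Set B = {2, 4, 6, 10, 13}, |B| = 5
Since A ⊆ B: B \ A = {4, 10, 13}
|B| - |A| = 5 - 2 = 3

3


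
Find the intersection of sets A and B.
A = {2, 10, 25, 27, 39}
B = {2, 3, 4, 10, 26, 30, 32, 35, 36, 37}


Set A = {2, 10, 25, 27, 39}
Set B = {2, 3, 4, 10, 26, 30, 32, 35, 36, 37}
A ∩ B includes only elements in both sets.
Check each element of A against B:
2 ✓, 10 ✓, 25 ✗, 27 ✗, 39 ✗
A ∩ B = {2, 10}

{2, 10}


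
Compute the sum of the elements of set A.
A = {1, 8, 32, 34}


Set A = {1, 8, 32, 34}
Sum = 1 + 8 + 32 + 34 = 75

75


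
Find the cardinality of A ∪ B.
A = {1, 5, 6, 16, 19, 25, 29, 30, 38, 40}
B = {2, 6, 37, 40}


Set A = {1, 5, 6, 16, 19, 25, 29, 30, 38, 40}, |A| = 10
Set B = {2, 6, 37, 40}, |B| = 4
A ∩ B = {6, 40}, |A ∩ B| = 2
|A ∪ B| = |A| + |B| - |A ∩ B| = 10 + 4 - 2 = 12

12


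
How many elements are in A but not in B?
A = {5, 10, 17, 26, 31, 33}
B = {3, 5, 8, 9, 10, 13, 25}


Set A = {5, 10, 17, 26, 31, 33}
Set B = {3, 5, 8, 9, 10, 13, 25}
A \ B = {17, 26, 31, 33}
|A \ B| = 4

4


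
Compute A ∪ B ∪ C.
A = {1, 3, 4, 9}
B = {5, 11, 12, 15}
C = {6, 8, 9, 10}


Set A = {1, 3, 4, 9}
Set B = {5, 11, 12, 15}
Set C = {6, 8, 9, 10}
First, A ∪ B = {1, 3, 4, 5, 9, 11, 12, 15}
Then, (A ∪ B) ∪ C = {1, 3, 4, 5, 6, 8, 9, 10, 11, 12, 15}

{1, 3, 4, 5, 6, 8, 9, 10, 11, 12, 15}


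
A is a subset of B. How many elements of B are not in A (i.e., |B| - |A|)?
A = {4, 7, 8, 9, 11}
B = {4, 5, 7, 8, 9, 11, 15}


Set A = {4, 7, 8, 9, 11}, |A| = 5
Set B = {4, 5, 7, 8, 9, 11, 15}, |B| = 7
Since A ⊆ B: B \ A = {5, 15}
|B| - |A| = 7 - 5 = 2

2


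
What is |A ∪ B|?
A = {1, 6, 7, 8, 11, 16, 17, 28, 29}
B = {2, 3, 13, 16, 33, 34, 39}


Set A = {1, 6, 7, 8, 11, 16, 17, 28, 29}, |A| = 9
Set B = {2, 3, 13, 16, 33, 34, 39}, |B| = 7
A ∩ B = {16}, |A ∩ B| = 1
|A ∪ B| = |A| + |B| - |A ∩ B| = 9 + 7 - 1 = 15

15


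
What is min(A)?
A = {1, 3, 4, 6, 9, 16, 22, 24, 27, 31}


Set A = {1, 3, 4, 6, 9, 16, 22, 24, 27, 31}
Elements in ascending order: 1, 3, 4, 6, 9, 16, 22, 24, 27, 31
The smallest element is 1.

1


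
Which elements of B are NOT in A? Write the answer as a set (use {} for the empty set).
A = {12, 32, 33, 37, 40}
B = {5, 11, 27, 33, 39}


Set A = {12, 32, 33, 37, 40}
Set B = {5, 11, 27, 33, 39}
Check each element of B against A:
5 ∉ A (include), 11 ∉ A (include), 27 ∉ A (include), 33 ∈ A, 39 ∉ A (include)
Elements of B not in A: {5, 11, 27, 39}

{5, 11, 27, 39}


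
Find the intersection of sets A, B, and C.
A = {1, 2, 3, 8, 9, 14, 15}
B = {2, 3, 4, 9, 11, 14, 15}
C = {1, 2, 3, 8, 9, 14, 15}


Set A = {1, 2, 3, 8, 9, 14, 15}
Set B = {2, 3, 4, 9, 11, 14, 15}
Set C = {1, 2, 3, 8, 9, 14, 15}
First, A ∩ B = {2, 3, 9, 14, 15}
Then, (A ∩ B) ∩ C = {2, 3, 9, 14, 15}

{2, 3, 9, 14, 15}


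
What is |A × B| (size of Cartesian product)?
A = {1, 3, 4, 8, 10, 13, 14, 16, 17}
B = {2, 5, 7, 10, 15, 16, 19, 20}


Set A = {1, 3, 4, 8, 10, 13, 14, 16, 17} has 9 elements.
Set B = {2, 5, 7, 10, 15, 16, 19, 20} has 8 elements.
|A × B| = |A| × |B| = 9 × 8 = 72

72


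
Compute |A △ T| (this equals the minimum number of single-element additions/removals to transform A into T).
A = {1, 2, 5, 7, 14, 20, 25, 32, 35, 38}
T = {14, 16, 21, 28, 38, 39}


Set A = {1, 2, 5, 7, 14, 20, 25, 32, 35, 38}
Set T = {14, 16, 21, 28, 38, 39}
Elements to remove from A (in A, not in T): {1, 2, 5, 7, 20, 25, 32, 35} → 8 removals
Elements to add to A (in T, not in A): {16, 21, 28, 39} → 4 additions
Total edits = 8 + 4 = 12

12


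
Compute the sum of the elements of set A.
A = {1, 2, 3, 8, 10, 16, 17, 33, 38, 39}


Set A = {1, 2, 3, 8, 10, 16, 17, 33, 38, 39}
Sum = 1 + 2 + 3 + 8 + 10 + 16 + 17 + 33 + 38 + 39 = 167

167


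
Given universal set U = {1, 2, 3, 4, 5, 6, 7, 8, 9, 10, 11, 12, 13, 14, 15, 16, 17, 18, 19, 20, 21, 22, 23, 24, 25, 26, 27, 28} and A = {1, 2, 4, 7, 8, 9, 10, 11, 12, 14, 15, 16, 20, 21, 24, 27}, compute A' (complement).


Universal set U = {1, 2, 3, 4, 5, 6, 7, 8, 9, 10, 11, 12, 13, 14, 15, 16, 17, 18, 19, 20, 21, 22, 23, 24, 25, 26, 27, 28}
Set A = {1, 2, 4, 7, 8, 9, 10, 11, 12, 14, 15, 16, 20, 21, 24, 27}
A' = U \ A = elements in U but not in A
Checking each element of U:
1 (in A, exclude), 2 (in A, exclude), 3 (not in A, include), 4 (in A, exclude), 5 (not in A, include), 6 (not in A, include), 7 (in A, exclude), 8 (in A, exclude), 9 (in A, exclude), 10 (in A, exclude), 11 (in A, exclude), 12 (in A, exclude), 13 (not in A, include), 14 (in A, exclude), 15 (in A, exclude), 16 (in A, exclude), 17 (not in A, include), 18 (not in A, include), 19 (not in A, include), 20 (in A, exclude), 21 (in A, exclude), 22 (not in A, include), 23 (not in A, include), 24 (in A, exclude), 25 (not in A, include), 26 (not in A, include), 27 (in A, exclude), 28 (not in A, include)
A' = {3, 5, 6, 13, 17, 18, 19, 22, 23, 25, 26, 28}

{3, 5, 6, 13, 17, 18, 19, 22, 23, 25, 26, 28}


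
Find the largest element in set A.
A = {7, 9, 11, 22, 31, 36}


Set A = {7, 9, 11, 22, 31, 36}
Elements in ascending order: 7, 9, 11, 22, 31, 36
The largest element is 36.

36


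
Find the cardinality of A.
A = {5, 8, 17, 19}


Set A = {5, 8, 17, 19}
Listing elements: 5, 8, 17, 19
Counting: 4 elements
|A| = 4

4


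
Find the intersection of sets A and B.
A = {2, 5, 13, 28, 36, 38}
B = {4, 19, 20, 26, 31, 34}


Set A = {2, 5, 13, 28, 36, 38}
Set B = {4, 19, 20, 26, 31, 34}
A ∩ B includes only elements in both sets.
Check each element of A against B:
2 ✗, 5 ✗, 13 ✗, 28 ✗, 36 ✗, 38 ✗
A ∩ B = {}

{}


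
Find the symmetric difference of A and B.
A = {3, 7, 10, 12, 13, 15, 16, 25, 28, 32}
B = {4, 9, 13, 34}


Set A = {3, 7, 10, 12, 13, 15, 16, 25, 28, 32}
Set B = {4, 9, 13, 34}
A △ B = (A \ B) ∪ (B \ A)
Elements in A but not B: {3, 7, 10, 12, 15, 16, 25, 28, 32}
Elements in B but not A: {4, 9, 34}
A △ B = {3, 4, 7, 9, 10, 12, 15, 16, 25, 28, 32, 34}

{3, 4, 7, 9, 10, 12, 15, 16, 25, 28, 32, 34}


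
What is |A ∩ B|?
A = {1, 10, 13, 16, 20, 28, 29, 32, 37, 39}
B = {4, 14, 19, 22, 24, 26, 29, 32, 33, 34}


Set A = {1, 10, 13, 16, 20, 28, 29, 32, 37, 39}
Set B = {4, 14, 19, 22, 24, 26, 29, 32, 33, 34}
A ∩ B = {29, 32}
|A ∩ B| = 2

2


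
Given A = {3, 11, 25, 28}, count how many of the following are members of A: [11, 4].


Set A = {3, 11, 25, 28}
Candidates: [11, 4]
Check each candidate:
11 ∈ A, 4 ∉ A
Count of candidates in A: 1

1


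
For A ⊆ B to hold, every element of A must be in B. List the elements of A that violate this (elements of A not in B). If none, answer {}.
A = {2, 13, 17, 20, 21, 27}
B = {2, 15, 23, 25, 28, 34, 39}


Set A = {2, 13, 17, 20, 21, 27}
Set B = {2, 15, 23, 25, 28, 34, 39}
Check each element of A against B:
2 ∈ B, 13 ∉ B (include), 17 ∉ B (include), 20 ∉ B (include), 21 ∉ B (include), 27 ∉ B (include)
Elements of A not in B: {13, 17, 20, 21, 27}

{13, 17, 20, 21, 27}


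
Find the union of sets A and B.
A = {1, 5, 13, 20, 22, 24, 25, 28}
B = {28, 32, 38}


Set A = {1, 5, 13, 20, 22, 24, 25, 28}
Set B = {28, 32, 38}
A ∪ B includes all elements in either set.
Elements from A: {1, 5, 13, 20, 22, 24, 25, 28}
Elements from B not already included: {32, 38}
A ∪ B = {1, 5, 13, 20, 22, 24, 25, 28, 32, 38}

{1, 5, 13, 20, 22, 24, 25, 28, 32, 38}


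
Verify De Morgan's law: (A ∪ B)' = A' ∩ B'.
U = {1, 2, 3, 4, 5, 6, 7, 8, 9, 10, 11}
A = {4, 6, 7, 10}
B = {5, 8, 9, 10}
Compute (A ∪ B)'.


U = {1, 2, 3, 4, 5, 6, 7, 8, 9, 10, 11}
A = {4, 6, 7, 10}, B = {5, 8, 9, 10}
A ∪ B = {4, 5, 6, 7, 8, 9, 10}
(A ∪ B)' = U \ (A ∪ B) = {1, 2, 3, 11}
Verification via A' ∩ B': A' = {1, 2, 3, 5, 8, 9, 11}, B' = {1, 2, 3, 4, 6, 7, 11}
A' ∩ B' = {1, 2, 3, 11} ✓

{1, 2, 3, 11}


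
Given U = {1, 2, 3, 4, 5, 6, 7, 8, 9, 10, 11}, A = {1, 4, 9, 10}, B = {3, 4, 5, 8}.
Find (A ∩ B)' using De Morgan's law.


U = {1, 2, 3, 4, 5, 6, 7, 8, 9, 10, 11}
A = {1, 4, 9, 10}, B = {3, 4, 5, 8}
A ∩ B = {4}
(A ∩ B)' = U \ (A ∩ B) = {1, 2, 3, 5, 6, 7, 8, 9, 10, 11}
Verification via A' ∪ B': A' = {2, 3, 5, 6, 7, 8, 11}, B' = {1, 2, 6, 7, 9, 10, 11}
A' ∪ B' = {1, 2, 3, 5, 6, 7, 8, 9, 10, 11} ✓

{1, 2, 3, 5, 6, 7, 8, 9, 10, 11}


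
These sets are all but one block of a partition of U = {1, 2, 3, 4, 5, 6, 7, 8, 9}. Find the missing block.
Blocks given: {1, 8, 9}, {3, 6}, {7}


U = {1, 2, 3, 4, 5, 6, 7, 8, 9}
Shown blocks: {1, 8, 9}, {3, 6}, {7}
A partition's blocks are pairwise disjoint and cover U, so the missing block = U \ (union of shown blocks).
Union of shown blocks: {1, 3, 6, 7, 8, 9}
Missing block = U \ (union) = {2, 4, 5}

{2, 4, 5}


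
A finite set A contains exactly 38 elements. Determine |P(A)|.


The set has 38 elements.
The power set contains all possible subsets.
|P(A)| = 2^|A| = 2^38 = 274877906944

274877906944


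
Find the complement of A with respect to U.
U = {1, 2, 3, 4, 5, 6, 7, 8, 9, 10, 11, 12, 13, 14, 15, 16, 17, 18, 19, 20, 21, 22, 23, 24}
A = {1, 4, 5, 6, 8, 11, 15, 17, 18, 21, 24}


Universal set U = {1, 2, 3, 4, 5, 6, 7, 8, 9, 10, 11, 12, 13, 14, 15, 16, 17, 18, 19, 20, 21, 22, 23, 24}
Set A = {1, 4, 5, 6, 8, 11, 15, 17, 18, 21, 24}
A' = U \ A = elements in U but not in A
Checking each element of U:
1 (in A, exclude), 2 (not in A, include), 3 (not in A, include), 4 (in A, exclude), 5 (in A, exclude), 6 (in A, exclude), 7 (not in A, include), 8 (in A, exclude), 9 (not in A, include), 10 (not in A, include), 11 (in A, exclude), 12 (not in A, include), 13 (not in A, include), 14 (not in A, include), 15 (in A, exclude), 16 (not in A, include), 17 (in A, exclude), 18 (in A, exclude), 19 (not in A, include), 20 (not in A, include), 21 (in A, exclude), 22 (not in A, include), 23 (not in A, include), 24 (in A, exclude)
A' = {2, 3, 7, 9, 10, 12, 13, 14, 16, 19, 20, 22, 23}

{2, 3, 7, 9, 10, 12, 13, 14, 16, 19, 20, 22, 23}


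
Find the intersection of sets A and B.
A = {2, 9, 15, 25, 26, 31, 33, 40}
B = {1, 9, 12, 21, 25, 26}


Set A = {2, 9, 15, 25, 26, 31, 33, 40}
Set B = {1, 9, 12, 21, 25, 26}
A ∩ B includes only elements in both sets.
Check each element of A against B:
2 ✗, 9 ✓, 15 ✗, 25 ✓, 26 ✓, 31 ✗, 33 ✗, 40 ✗
A ∩ B = {9, 25, 26}

{9, 25, 26}


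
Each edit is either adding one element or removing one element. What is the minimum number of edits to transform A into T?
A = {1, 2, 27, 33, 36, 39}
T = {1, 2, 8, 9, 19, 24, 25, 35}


Set A = {1, 2, 27, 33, 36, 39}
Set T = {1, 2, 8, 9, 19, 24, 25, 35}
Elements to remove from A (in A, not in T): {27, 33, 36, 39} → 4 removals
Elements to add to A (in T, not in A): {8, 9, 19, 24, 25, 35} → 6 additions
Total edits = 4 + 6 = 10

10


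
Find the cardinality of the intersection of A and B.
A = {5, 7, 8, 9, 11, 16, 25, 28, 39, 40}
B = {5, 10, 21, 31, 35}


Set A = {5, 7, 8, 9, 11, 16, 25, 28, 39, 40}
Set B = {5, 10, 21, 31, 35}
A ∩ B = {5}
|A ∩ B| = 1

1


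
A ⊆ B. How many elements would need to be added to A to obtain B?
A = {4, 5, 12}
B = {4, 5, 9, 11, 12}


Set A = {4, 5, 12}, |A| = 3
Set B = {4, 5, 9, 11, 12}, |B| = 5
Since A ⊆ B: B \ A = {9, 11}
|B| - |A| = 5 - 3 = 2

2


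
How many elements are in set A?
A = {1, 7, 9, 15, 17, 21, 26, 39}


Set A = {1, 7, 9, 15, 17, 21, 26, 39}
Listing elements: 1, 7, 9, 15, 17, 21, 26, 39
Counting: 8 elements
|A| = 8

8


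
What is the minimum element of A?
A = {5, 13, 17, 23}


Set A = {5, 13, 17, 23}
Elements in ascending order: 5, 13, 17, 23
The smallest element is 5.

5


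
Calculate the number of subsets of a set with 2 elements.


The set has 2 elements.
The power set contains all possible subsets.
|P(A)| = 2^|A| = 2^2 = 4

4


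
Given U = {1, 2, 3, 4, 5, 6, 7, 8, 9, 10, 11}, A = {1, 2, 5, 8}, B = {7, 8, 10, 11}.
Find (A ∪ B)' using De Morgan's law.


U = {1, 2, 3, 4, 5, 6, 7, 8, 9, 10, 11}
A = {1, 2, 5, 8}, B = {7, 8, 10, 11}
A ∪ B = {1, 2, 5, 7, 8, 10, 11}
(A ∪ B)' = U \ (A ∪ B) = {3, 4, 6, 9}
Verification via A' ∩ B': A' = {3, 4, 6, 7, 9, 10, 11}, B' = {1, 2, 3, 4, 5, 6, 9}
A' ∩ B' = {3, 4, 6, 9} ✓

{3, 4, 6, 9}


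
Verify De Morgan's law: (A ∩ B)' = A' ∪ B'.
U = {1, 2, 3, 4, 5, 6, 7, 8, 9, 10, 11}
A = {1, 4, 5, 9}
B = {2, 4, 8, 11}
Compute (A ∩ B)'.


U = {1, 2, 3, 4, 5, 6, 7, 8, 9, 10, 11}
A = {1, 4, 5, 9}, B = {2, 4, 8, 11}
A ∩ B = {4}
(A ∩ B)' = U \ (A ∩ B) = {1, 2, 3, 5, 6, 7, 8, 9, 10, 11}
Verification via A' ∪ B': A' = {2, 3, 6, 7, 8, 10, 11}, B' = {1, 3, 5, 6, 7, 9, 10}
A' ∪ B' = {1, 2, 3, 5, 6, 7, 8, 9, 10, 11} ✓

{1, 2, 3, 5, 6, 7, 8, 9, 10, 11}


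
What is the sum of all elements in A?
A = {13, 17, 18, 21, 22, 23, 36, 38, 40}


Set A = {13, 17, 18, 21, 22, 23, 36, 38, 40}
Sum = 13 + 17 + 18 + 21 + 22 + 23 + 36 + 38 + 40 = 228

228


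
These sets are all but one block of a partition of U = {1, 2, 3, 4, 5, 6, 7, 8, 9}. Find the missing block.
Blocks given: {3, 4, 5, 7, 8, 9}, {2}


U = {1, 2, 3, 4, 5, 6, 7, 8, 9}
Shown blocks: {3, 4, 5, 7, 8, 9}, {2}
A partition's blocks are pairwise disjoint and cover U, so the missing block = U \ (union of shown blocks).
Union of shown blocks: {2, 3, 4, 5, 7, 8, 9}
Missing block = U \ (union) = {1, 6}

{1, 6}


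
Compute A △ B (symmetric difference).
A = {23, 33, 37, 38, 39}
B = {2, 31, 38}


Set A = {23, 33, 37, 38, 39}
Set B = {2, 31, 38}
A △ B = (A \ B) ∪ (B \ A)
Elements in A but not B: {23, 33, 37, 39}
Elements in B but not A: {2, 31}
A △ B = {2, 23, 31, 33, 37, 39}

{2, 23, 31, 33, 37, 39}


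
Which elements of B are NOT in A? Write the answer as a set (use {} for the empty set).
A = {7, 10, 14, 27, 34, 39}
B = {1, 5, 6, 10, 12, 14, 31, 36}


Set A = {7, 10, 14, 27, 34, 39}
Set B = {1, 5, 6, 10, 12, 14, 31, 36}
Check each element of B against A:
1 ∉ A (include), 5 ∉ A (include), 6 ∉ A (include), 10 ∈ A, 12 ∉ A (include), 14 ∈ A, 31 ∉ A (include), 36 ∉ A (include)
Elements of B not in A: {1, 5, 6, 12, 31, 36}

{1, 5, 6, 12, 31, 36}


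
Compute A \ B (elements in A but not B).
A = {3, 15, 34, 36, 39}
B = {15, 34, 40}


Set A = {3, 15, 34, 36, 39}
Set B = {15, 34, 40}
A \ B includes elements in A that are not in B.
Check each element of A:
3 (not in B, keep), 15 (in B, remove), 34 (in B, remove), 36 (not in B, keep), 39 (not in B, keep)
A \ B = {3, 36, 39}

{3, 36, 39}


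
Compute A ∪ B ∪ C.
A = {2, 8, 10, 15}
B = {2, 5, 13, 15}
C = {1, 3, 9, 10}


Set A = {2, 8, 10, 15}
Set B = {2, 5, 13, 15}
Set C = {1, 3, 9, 10}
First, A ∪ B = {2, 5, 8, 10, 13, 15}
Then, (A ∪ B) ∪ C = {1, 2, 3, 5, 8, 9, 10, 13, 15}

{1, 2, 3, 5, 8, 9, 10, 13, 15}


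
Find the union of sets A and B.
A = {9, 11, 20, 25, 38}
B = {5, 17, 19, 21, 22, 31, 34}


Set A = {9, 11, 20, 25, 38}
Set B = {5, 17, 19, 21, 22, 31, 34}
A ∪ B includes all elements in either set.
Elements from A: {9, 11, 20, 25, 38}
Elements from B not already included: {5, 17, 19, 21, 22, 31, 34}
A ∪ B = {5, 9, 11, 17, 19, 20, 21, 22, 25, 31, 34, 38}

{5, 9, 11, 17, 19, 20, 21, 22, 25, 31, 34, 38}


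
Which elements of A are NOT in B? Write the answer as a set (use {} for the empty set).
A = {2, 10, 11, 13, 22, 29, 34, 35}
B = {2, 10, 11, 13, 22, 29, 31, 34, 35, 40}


Set A = {2, 10, 11, 13, 22, 29, 34, 35}
Set B = {2, 10, 11, 13, 22, 29, 31, 34, 35, 40}
Check each element of A against B:
2 ∈ B, 10 ∈ B, 11 ∈ B, 13 ∈ B, 22 ∈ B, 29 ∈ B, 34 ∈ B, 35 ∈ B
Elements of A not in B: {}

{}


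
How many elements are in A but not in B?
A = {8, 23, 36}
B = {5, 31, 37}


Set A = {8, 23, 36}
Set B = {5, 31, 37}
A \ B = {8, 23, 36}
|A \ B| = 3

3


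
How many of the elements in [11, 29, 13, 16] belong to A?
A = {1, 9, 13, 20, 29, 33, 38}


Set A = {1, 9, 13, 20, 29, 33, 38}
Candidates: [11, 29, 13, 16]
Check each candidate:
11 ∉ A, 29 ∈ A, 13 ∈ A, 16 ∉ A
Count of candidates in A: 2

2


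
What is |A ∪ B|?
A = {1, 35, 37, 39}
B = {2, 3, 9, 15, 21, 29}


Set A = {1, 35, 37, 39}, |A| = 4
Set B = {2, 3, 9, 15, 21, 29}, |B| = 6
A ∩ B = {}, |A ∩ B| = 0
|A ∪ B| = |A| + |B| - |A ∩ B| = 4 + 6 - 0 = 10

10


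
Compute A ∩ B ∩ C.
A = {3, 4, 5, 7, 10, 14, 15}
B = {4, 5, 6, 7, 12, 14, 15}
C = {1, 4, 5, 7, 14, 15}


Set A = {3, 4, 5, 7, 10, 14, 15}
Set B = {4, 5, 6, 7, 12, 14, 15}
Set C = {1, 4, 5, 7, 14, 15}
First, A ∩ B = {4, 5, 7, 14, 15}
Then, (A ∩ B) ∩ C = {4, 5, 7, 14, 15}

{4, 5, 7, 14, 15}


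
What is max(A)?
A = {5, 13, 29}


Set A = {5, 13, 29}
Elements in ascending order: 5, 13, 29
The largest element is 29.

29


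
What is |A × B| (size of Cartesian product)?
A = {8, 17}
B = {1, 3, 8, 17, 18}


Set A = {8, 17} has 2 elements.
Set B = {1, 3, 8, 17, 18} has 5 elements.
|A × B| = |A| × |B| = 2 × 5 = 10

10


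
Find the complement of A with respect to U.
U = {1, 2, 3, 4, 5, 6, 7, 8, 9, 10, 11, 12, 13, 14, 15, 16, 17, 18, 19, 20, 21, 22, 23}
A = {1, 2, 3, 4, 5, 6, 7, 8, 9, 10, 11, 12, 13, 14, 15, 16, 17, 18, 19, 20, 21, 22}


Universal set U = {1, 2, 3, 4, 5, 6, 7, 8, 9, 10, 11, 12, 13, 14, 15, 16, 17, 18, 19, 20, 21, 22, 23}
Set A = {1, 2, 3, 4, 5, 6, 7, 8, 9, 10, 11, 12, 13, 14, 15, 16, 17, 18, 19, 20, 21, 22}
A' = U \ A = elements in U but not in A
Checking each element of U:
1 (in A, exclude), 2 (in A, exclude), 3 (in A, exclude), 4 (in A, exclude), 5 (in A, exclude), 6 (in A, exclude), 7 (in A, exclude), 8 (in A, exclude), 9 (in A, exclude), 10 (in A, exclude), 11 (in A, exclude), 12 (in A, exclude), 13 (in A, exclude), 14 (in A, exclude), 15 (in A, exclude), 16 (in A, exclude), 17 (in A, exclude), 18 (in A, exclude), 19 (in A, exclude), 20 (in A, exclude), 21 (in A, exclude), 22 (in A, exclude), 23 (not in A, include)
A' = {23}

{23}


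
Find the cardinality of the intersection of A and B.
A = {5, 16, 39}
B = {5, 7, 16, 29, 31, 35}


Set A = {5, 16, 39}
Set B = {5, 7, 16, 29, 31, 35}
A ∩ B = {5, 16}
|A ∩ B| = 2

2


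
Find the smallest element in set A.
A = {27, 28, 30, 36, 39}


Set A = {27, 28, 30, 36, 39}
Elements in ascending order: 27, 28, 30, 36, 39
The smallest element is 27.

27


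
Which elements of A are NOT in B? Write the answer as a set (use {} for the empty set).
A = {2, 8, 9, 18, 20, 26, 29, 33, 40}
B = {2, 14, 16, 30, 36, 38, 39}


Set A = {2, 8, 9, 18, 20, 26, 29, 33, 40}
Set B = {2, 14, 16, 30, 36, 38, 39}
Check each element of A against B:
2 ∈ B, 8 ∉ B (include), 9 ∉ B (include), 18 ∉ B (include), 20 ∉ B (include), 26 ∉ B (include), 29 ∉ B (include), 33 ∉ B (include), 40 ∉ B (include)
Elements of A not in B: {8, 9, 18, 20, 26, 29, 33, 40}

{8, 9, 18, 20, 26, 29, 33, 40}


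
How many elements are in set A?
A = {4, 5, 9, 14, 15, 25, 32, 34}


Set A = {4, 5, 9, 14, 15, 25, 32, 34}
Listing elements: 4, 5, 9, 14, 15, 25, 32, 34
Counting: 8 elements
|A| = 8

8


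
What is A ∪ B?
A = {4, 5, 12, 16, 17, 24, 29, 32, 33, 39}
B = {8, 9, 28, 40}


Set A = {4, 5, 12, 16, 17, 24, 29, 32, 33, 39}
Set B = {8, 9, 28, 40}
A ∪ B includes all elements in either set.
Elements from A: {4, 5, 12, 16, 17, 24, 29, 32, 33, 39}
Elements from B not already included: {8, 9, 28, 40}
A ∪ B = {4, 5, 8, 9, 12, 16, 17, 24, 28, 29, 32, 33, 39, 40}

{4, 5, 8, 9, 12, 16, 17, 24, 28, 29, 32, 33, 39, 40}


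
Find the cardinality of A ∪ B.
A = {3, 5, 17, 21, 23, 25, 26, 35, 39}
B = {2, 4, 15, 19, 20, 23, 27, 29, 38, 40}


Set A = {3, 5, 17, 21, 23, 25, 26, 35, 39}, |A| = 9
Set B = {2, 4, 15, 19, 20, 23, 27, 29, 38, 40}, |B| = 10
A ∩ B = {23}, |A ∩ B| = 1
|A ∪ B| = |A| + |B| - |A ∩ B| = 9 + 10 - 1 = 18

18


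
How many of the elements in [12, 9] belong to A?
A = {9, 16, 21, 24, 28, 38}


Set A = {9, 16, 21, 24, 28, 38}
Candidates: [12, 9]
Check each candidate:
12 ∉ A, 9 ∈ A
Count of candidates in A: 1

1


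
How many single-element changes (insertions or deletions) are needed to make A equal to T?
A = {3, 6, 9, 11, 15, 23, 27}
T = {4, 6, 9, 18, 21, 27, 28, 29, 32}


Set A = {3, 6, 9, 11, 15, 23, 27}
Set T = {4, 6, 9, 18, 21, 27, 28, 29, 32}
Elements to remove from A (in A, not in T): {3, 11, 15, 23} → 4 removals
Elements to add to A (in T, not in A): {4, 18, 21, 28, 29, 32} → 6 additions
Total edits = 4 + 6 = 10

10


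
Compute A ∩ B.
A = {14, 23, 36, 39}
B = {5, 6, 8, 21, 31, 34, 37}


Set A = {14, 23, 36, 39}
Set B = {5, 6, 8, 21, 31, 34, 37}
A ∩ B includes only elements in both sets.
Check each element of A against B:
14 ✗, 23 ✗, 36 ✗, 39 ✗
A ∩ B = {}

{}


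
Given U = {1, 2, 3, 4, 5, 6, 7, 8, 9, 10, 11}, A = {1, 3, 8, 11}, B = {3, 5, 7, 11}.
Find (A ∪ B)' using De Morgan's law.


U = {1, 2, 3, 4, 5, 6, 7, 8, 9, 10, 11}
A = {1, 3, 8, 11}, B = {3, 5, 7, 11}
A ∪ B = {1, 3, 5, 7, 8, 11}
(A ∪ B)' = U \ (A ∪ B) = {2, 4, 6, 9, 10}
Verification via A' ∩ B': A' = {2, 4, 5, 6, 7, 9, 10}, B' = {1, 2, 4, 6, 8, 9, 10}
A' ∩ B' = {2, 4, 6, 9, 10} ✓

{2, 4, 6, 9, 10}


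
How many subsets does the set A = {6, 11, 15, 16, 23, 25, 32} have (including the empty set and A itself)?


Set A = {6, 11, 15, 16, 23, 25, 32}
|A| = 7
The power set P(A) contains all subsets of A.
|P(A)| = 2^|A| = 2^7 = 128

128


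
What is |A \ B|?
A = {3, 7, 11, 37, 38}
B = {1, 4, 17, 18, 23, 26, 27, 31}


Set A = {3, 7, 11, 37, 38}
Set B = {1, 4, 17, 18, 23, 26, 27, 31}
A \ B = {3, 7, 11, 37, 38}
|A \ B| = 5

5


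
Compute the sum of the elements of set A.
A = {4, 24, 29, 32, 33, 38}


Set A = {4, 24, 29, 32, 33, 38}
Sum = 4 + 24 + 29 + 32 + 33 + 38 = 160

160


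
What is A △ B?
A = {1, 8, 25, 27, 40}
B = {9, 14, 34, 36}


Set A = {1, 8, 25, 27, 40}
Set B = {9, 14, 34, 36}
A △ B = (A \ B) ∪ (B \ A)
Elements in A but not B: {1, 8, 25, 27, 40}
Elements in B but not A: {9, 14, 34, 36}
A △ B = {1, 8, 9, 14, 25, 27, 34, 36, 40}

{1, 8, 9, 14, 25, 27, 34, 36, 40}


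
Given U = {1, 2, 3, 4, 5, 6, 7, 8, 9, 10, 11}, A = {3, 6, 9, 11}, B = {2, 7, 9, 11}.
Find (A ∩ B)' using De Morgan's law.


U = {1, 2, 3, 4, 5, 6, 7, 8, 9, 10, 11}
A = {3, 6, 9, 11}, B = {2, 7, 9, 11}
A ∩ B = {9, 11}
(A ∩ B)' = U \ (A ∩ B) = {1, 2, 3, 4, 5, 6, 7, 8, 10}
Verification via A' ∪ B': A' = {1, 2, 4, 5, 7, 8, 10}, B' = {1, 3, 4, 5, 6, 8, 10}
A' ∪ B' = {1, 2, 3, 4, 5, 6, 7, 8, 10} ✓

{1, 2, 3, 4, 5, 6, 7, 8, 10}


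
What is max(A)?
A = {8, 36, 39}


Set A = {8, 36, 39}
Elements in ascending order: 8, 36, 39
The largest element is 39.

39


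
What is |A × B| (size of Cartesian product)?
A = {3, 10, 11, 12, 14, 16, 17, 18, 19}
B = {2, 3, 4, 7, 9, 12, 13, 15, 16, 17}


Set A = {3, 10, 11, 12, 14, 16, 17, 18, 19} has 9 elements.
Set B = {2, 3, 4, 7, 9, 12, 13, 15, 16, 17} has 10 elements.
|A × B| = |A| × |B| = 9 × 10 = 90

90


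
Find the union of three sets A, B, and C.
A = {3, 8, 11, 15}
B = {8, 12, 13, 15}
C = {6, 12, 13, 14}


Set A = {3, 8, 11, 15}
Set B = {8, 12, 13, 15}
Set C = {6, 12, 13, 14}
First, A ∪ B = {3, 8, 11, 12, 13, 15}
Then, (A ∪ B) ∪ C = {3, 6, 8, 11, 12, 13, 14, 15}

{3, 6, 8, 11, 12, 13, 14, 15}


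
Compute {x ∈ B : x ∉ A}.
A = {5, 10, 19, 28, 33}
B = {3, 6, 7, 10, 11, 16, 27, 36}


Set A = {5, 10, 19, 28, 33}
Set B = {3, 6, 7, 10, 11, 16, 27, 36}
Check each element of B against A:
3 ∉ A (include), 6 ∉ A (include), 7 ∉ A (include), 10 ∈ A, 11 ∉ A (include), 16 ∉ A (include), 27 ∉ A (include), 36 ∉ A (include)
Elements of B not in A: {3, 6, 7, 11, 16, 27, 36}

{3, 6, 7, 11, 16, 27, 36}


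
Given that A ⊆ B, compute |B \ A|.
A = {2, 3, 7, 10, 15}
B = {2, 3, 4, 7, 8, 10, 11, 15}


Set A = {2, 3, 7, 10, 15}, |A| = 5
Set B = {2, 3, 4, 7, 8, 10, 11, 15}, |B| = 8
Since A ⊆ B: B \ A = {4, 8, 11}
|B| - |A| = 8 - 5 = 3

3


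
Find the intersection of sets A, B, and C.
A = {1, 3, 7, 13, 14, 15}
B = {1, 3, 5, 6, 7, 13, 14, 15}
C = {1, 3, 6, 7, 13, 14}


Set A = {1, 3, 7, 13, 14, 15}
Set B = {1, 3, 5, 6, 7, 13, 14, 15}
Set C = {1, 3, 6, 7, 13, 14}
First, A ∩ B = {1, 3, 7, 13, 14, 15}
Then, (A ∩ B) ∩ C = {1, 3, 7, 13, 14}

{1, 3, 7, 13, 14}


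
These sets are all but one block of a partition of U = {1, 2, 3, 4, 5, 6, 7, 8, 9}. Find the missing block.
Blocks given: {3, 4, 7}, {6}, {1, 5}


U = {1, 2, 3, 4, 5, 6, 7, 8, 9}
Shown blocks: {3, 4, 7}, {6}, {1, 5}
A partition's blocks are pairwise disjoint and cover U, so the missing block = U \ (union of shown blocks).
Union of shown blocks: {1, 3, 4, 5, 6, 7}
Missing block = U \ (union) = {2, 8, 9}

{2, 8, 9}


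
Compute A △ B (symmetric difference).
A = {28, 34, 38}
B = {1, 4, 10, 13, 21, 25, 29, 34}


Set A = {28, 34, 38}
Set B = {1, 4, 10, 13, 21, 25, 29, 34}
A △ B = (A \ B) ∪ (B \ A)
Elements in A but not B: {28, 38}
Elements in B but not A: {1, 4, 10, 13, 21, 25, 29}
A △ B = {1, 4, 10, 13, 21, 25, 28, 29, 38}

{1, 4, 10, 13, 21, 25, 28, 29, 38}


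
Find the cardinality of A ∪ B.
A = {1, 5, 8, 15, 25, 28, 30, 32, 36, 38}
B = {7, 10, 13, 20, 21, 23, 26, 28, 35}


Set A = {1, 5, 8, 15, 25, 28, 30, 32, 36, 38}, |A| = 10
Set B = {7, 10, 13, 20, 21, 23, 26, 28, 35}, |B| = 9
A ∩ B = {28}, |A ∩ B| = 1
|A ∪ B| = |A| + |B| - |A ∩ B| = 10 + 9 - 1 = 18

18


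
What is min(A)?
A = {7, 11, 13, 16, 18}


Set A = {7, 11, 13, 16, 18}
Elements in ascending order: 7, 11, 13, 16, 18
The smallest element is 7.

7


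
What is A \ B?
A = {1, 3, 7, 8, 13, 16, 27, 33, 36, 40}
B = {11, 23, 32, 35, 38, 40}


Set A = {1, 3, 7, 8, 13, 16, 27, 33, 36, 40}
Set B = {11, 23, 32, 35, 38, 40}
A \ B includes elements in A that are not in B.
Check each element of A:
1 (not in B, keep), 3 (not in B, keep), 7 (not in B, keep), 8 (not in B, keep), 13 (not in B, keep), 16 (not in B, keep), 27 (not in B, keep), 33 (not in B, keep), 36 (not in B, keep), 40 (in B, remove)
A \ B = {1, 3, 7, 8, 13, 16, 27, 33, 36}

{1, 3, 7, 8, 13, 16, 27, 33, 36}


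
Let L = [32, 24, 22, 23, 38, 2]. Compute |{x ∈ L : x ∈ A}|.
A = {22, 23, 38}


Set A = {22, 23, 38}
Candidates: [32, 24, 22, 23, 38, 2]
Check each candidate:
32 ∉ A, 24 ∉ A, 22 ∈ A, 23 ∈ A, 38 ∈ A, 2 ∉ A
Count of candidates in A: 3

3


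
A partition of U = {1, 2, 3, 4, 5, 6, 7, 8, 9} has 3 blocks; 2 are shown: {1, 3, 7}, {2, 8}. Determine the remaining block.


U = {1, 2, 3, 4, 5, 6, 7, 8, 9}
Shown blocks: {1, 3, 7}, {2, 8}
A partition's blocks are pairwise disjoint and cover U, so the missing block = U \ (union of shown blocks).
Union of shown blocks: {1, 2, 3, 7, 8}
Missing block = U \ (union) = {4, 5, 6, 9}

{4, 5, 6, 9}


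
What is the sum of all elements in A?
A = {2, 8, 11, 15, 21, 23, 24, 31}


Set A = {2, 8, 11, 15, 21, 23, 24, 31}
Sum = 2 + 8 + 11 + 15 + 21 + 23 + 24 + 31 = 135

135
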